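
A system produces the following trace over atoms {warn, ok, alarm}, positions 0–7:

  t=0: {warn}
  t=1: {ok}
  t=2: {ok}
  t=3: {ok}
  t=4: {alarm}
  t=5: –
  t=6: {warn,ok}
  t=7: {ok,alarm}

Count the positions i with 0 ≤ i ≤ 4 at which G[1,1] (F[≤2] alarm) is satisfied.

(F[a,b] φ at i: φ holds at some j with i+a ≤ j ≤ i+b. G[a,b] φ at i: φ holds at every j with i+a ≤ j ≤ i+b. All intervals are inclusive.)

4

Evaluate at each i in [0,4]:
  i=0: ✗ (fails at j=1)
  i=1: ✓ (all of [2,2])
  i=2: ✓ (all of [3,3])
  i=3: ✓ (all of [4,4])
  i=4: ✓ (all of [5,5])
Positions where it holds: {1, 2, 3, 4} → 4.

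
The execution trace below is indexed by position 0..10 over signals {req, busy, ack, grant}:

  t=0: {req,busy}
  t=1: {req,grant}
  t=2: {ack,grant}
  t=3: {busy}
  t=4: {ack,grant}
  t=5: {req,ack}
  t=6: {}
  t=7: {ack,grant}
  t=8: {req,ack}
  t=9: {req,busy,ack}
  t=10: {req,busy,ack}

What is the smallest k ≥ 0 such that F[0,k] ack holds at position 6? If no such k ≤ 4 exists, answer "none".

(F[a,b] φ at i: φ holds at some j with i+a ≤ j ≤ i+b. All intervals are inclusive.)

1

Scan j = 6,7,… for ack:
  j=6: fails
  j=7: holds
First hit at j=7, so smallest k = 7-6 = 1.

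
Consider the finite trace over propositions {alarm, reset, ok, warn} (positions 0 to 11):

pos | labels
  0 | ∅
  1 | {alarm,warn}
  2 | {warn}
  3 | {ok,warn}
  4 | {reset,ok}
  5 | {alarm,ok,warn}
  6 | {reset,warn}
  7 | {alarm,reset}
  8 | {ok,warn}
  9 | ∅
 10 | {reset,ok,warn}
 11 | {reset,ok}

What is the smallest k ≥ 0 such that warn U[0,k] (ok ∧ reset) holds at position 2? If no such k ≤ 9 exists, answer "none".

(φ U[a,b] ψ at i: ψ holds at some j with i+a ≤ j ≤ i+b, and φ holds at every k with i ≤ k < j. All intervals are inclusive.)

2

Need earliest j ≥ 2 with (ok ∧ reset), and warn at every k in [2,j-1].
  j=2: rhs fails.
  j=3: rhs fails.
  j=4: rhs holds; lhs holds on [2,3]. k = 2.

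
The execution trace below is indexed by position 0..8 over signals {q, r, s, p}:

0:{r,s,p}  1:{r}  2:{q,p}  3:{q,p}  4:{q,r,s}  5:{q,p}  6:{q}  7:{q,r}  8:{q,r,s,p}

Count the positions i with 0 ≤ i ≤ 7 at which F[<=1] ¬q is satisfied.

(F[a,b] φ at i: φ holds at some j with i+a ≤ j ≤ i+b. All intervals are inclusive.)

2

Evaluate at each i in [0,7]:
  i=0: ✓ (witness j=0)
  i=1: ✓ (witness j=1)
  i=2: ✗ (none in [2,3])
  i=3: ✗ (none in [3,4])
  i=4: ✗ (none in [4,5])
  i=5: ✗ (none in [5,6])
  i=6: ✗ (none in [6,7])
  i=7: ✗ (none in [7,8])
Positions where it holds: {0, 1} → 2.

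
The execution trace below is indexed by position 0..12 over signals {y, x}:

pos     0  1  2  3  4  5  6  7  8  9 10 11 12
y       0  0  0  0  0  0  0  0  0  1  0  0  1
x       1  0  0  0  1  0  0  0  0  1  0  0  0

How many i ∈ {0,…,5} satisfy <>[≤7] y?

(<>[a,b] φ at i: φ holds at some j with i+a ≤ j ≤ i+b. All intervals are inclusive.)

Evaluate at each i in [0,5]:
  i=0: ✗ (none in [0,7])
  i=1: ✗ (none in [1,8])
  i=2: ✓ (witness j=9)
  i=3: ✓ (witness j=9)
  i=4: ✓ (witness j=9)
  i=5: ✓ (witness j=9)
Positions where it holds: {2, 3, 4, 5} → 4.

4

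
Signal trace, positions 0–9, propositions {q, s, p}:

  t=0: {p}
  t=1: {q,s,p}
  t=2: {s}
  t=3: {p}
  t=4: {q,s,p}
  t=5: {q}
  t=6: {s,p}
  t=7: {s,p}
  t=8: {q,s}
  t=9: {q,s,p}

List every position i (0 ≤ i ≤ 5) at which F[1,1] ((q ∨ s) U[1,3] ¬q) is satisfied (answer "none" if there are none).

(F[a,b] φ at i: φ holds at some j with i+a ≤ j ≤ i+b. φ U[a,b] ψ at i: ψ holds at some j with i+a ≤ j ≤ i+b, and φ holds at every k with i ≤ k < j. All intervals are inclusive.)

0, 1, 3, 4, 5

Evaluate at each i in [0,5]:
  i=0: ✓ (witness j=1)
  i=1: ✓ (witness j=2)
  i=2: ✗ (none in [3,3])
  i=3: ✓ (witness j=4)
  i=4: ✓ (witness j=5)
  i=5: ✓ (witness j=6)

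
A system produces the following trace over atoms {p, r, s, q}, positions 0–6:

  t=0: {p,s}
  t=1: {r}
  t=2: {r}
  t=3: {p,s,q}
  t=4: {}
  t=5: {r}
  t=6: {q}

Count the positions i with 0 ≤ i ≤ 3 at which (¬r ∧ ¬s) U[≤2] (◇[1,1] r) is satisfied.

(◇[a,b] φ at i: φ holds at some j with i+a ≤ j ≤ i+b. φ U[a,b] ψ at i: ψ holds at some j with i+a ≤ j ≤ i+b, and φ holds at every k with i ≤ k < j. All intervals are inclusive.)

2

Evaluate at each i in [0,3]:
  i=0: ✓ (rhs at j=0)
  i=1: ✓ (rhs at j=1)
  i=2: ✗ (lhs fails at k=2 before rhs at j=4)
  i=3: ✗ (lhs fails at k=3 before rhs at j=4)
Positions where it holds: {0, 1} → 2.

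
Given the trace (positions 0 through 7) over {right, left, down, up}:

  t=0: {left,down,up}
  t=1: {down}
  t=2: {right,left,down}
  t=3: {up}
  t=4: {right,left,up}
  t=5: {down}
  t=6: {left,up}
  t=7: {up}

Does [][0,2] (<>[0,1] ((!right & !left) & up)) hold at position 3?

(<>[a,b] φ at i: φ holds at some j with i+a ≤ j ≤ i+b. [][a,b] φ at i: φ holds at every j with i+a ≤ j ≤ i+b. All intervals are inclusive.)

Check <>[0,1] ((!right & !left) & up) at every j in [3,5]:
  j=3: holds (witness at 3)
  j=4: fails (none in [4,5])
  j=5: fails (none in [5,6])
Fails at j=4 → formula fails.

False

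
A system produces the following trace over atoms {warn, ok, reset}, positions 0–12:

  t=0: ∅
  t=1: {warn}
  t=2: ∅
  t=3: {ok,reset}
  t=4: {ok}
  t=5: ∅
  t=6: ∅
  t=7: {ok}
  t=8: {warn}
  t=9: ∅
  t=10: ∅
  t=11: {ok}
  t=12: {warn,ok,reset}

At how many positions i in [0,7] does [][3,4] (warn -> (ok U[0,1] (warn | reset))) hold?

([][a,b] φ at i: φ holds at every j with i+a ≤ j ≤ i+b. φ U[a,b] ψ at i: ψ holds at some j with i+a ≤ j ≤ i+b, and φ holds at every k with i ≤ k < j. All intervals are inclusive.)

8

Evaluate at each i in [0,7]:
  i=0: ✓ (all of [3,4])
  i=1: ✓ (all of [4,5])
  i=2: ✓ (all of [5,6])
  i=3: ✓ (all of [6,7])
  i=4: ✓ (all of [7,8])
  i=5: ✓ (all of [8,9])
  i=6: ✓ (all of [9,10])
  i=7: ✓ (all of [10,11])
Positions where it holds: {0, 1, 2, 3, 4, 5, 6, 7} → 8.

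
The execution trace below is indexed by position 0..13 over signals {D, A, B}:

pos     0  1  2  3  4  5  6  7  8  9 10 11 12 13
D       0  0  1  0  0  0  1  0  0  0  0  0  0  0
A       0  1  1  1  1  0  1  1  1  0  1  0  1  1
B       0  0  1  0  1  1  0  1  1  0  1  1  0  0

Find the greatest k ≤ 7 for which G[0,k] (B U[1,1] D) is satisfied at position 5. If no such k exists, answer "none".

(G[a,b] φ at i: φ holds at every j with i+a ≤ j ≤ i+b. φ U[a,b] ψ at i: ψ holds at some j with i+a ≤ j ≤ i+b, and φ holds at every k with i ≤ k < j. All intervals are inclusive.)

0

(B U[1,1] D) must hold from j=5 onward; find where it first fails.
  j=5: holds
  j=6: fails
Holds on [5,5], so largest k = 0.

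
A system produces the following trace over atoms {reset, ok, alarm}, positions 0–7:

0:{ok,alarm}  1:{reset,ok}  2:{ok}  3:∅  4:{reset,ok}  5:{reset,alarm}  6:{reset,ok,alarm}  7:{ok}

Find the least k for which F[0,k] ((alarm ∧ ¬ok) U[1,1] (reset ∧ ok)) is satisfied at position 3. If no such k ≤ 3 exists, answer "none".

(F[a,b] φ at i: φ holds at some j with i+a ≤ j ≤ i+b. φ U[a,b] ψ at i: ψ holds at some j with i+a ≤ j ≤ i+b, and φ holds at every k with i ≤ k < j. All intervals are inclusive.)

2

Scan j = 3,4,… for ((alarm ∧ ¬ok) U[1,1] (reset ∧ ok)):
  j=3: fails
  j=4: fails
  j=5: holds
First hit at j=5, so smallest k = 5-3 = 2.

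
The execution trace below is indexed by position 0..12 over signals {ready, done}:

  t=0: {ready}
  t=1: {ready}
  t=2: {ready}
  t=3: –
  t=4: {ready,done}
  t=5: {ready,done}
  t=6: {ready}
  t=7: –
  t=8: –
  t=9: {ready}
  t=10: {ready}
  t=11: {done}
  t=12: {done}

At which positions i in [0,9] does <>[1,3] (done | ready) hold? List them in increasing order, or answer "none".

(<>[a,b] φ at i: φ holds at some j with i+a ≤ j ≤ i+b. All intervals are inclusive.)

Evaluate at each i in [0,9]:
  i=0: ✓ (witness j=1)
  i=1: ✓ (witness j=2)
  i=2: ✓ (witness j=4)
  i=3: ✓ (witness j=4)
  i=4: ✓ (witness j=5)
  i=5: ✓ (witness j=6)
  i=6: ✓ (witness j=9)
  i=7: ✓ (witness j=9)
  i=8: ✓ (witness j=9)
  i=9: ✓ (witness j=10)

0, 1, 2, 3, 4, 5, 6, 7, 8, 9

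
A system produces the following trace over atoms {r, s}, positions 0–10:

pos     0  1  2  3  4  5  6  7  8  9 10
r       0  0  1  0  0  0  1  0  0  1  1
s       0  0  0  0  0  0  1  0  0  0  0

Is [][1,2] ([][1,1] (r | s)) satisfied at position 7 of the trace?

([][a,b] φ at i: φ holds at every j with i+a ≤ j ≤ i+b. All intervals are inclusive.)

Yes

Check [][1,1] (r | s) at every j in [8,9]:
  j=8: holds on [9,9]
  j=9: holds on [10,10]
All positions satisfy it → formula holds.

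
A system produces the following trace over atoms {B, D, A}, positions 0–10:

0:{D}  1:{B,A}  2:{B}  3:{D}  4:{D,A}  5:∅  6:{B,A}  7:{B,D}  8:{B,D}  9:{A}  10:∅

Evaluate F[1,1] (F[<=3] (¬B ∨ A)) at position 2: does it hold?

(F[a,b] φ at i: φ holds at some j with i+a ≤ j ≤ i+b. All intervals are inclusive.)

Holds

Check F[<=3] (¬B ∨ A) at each j in [3,3]:
  j=3: holds (witness at 3)
Found at j=3 → formula holds.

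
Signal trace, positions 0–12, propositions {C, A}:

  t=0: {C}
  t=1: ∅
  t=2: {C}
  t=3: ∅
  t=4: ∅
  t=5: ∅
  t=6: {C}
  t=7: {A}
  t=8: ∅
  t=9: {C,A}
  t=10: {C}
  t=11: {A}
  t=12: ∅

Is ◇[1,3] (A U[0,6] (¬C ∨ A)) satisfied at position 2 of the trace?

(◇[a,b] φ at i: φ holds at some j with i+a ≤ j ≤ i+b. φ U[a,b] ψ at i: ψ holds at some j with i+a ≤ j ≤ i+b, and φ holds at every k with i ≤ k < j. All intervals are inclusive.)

True

Check (A U[0,6] (¬C ∨ A)) at each j in [3,5]:
  j=3: holds
  j=4: holds
  j=5: holds
Found at j=3 → formula holds.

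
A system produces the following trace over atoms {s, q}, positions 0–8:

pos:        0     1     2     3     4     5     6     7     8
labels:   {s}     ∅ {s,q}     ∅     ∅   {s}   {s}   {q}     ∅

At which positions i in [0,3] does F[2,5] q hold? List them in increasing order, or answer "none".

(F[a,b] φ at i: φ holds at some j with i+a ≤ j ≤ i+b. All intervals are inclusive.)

Evaluate at each i in [0,3]:
  i=0: ✓ (witness j=2)
  i=1: ✗ (none in [3,6])
  i=2: ✓ (witness j=7)
  i=3: ✓ (witness j=7)

0, 2, 3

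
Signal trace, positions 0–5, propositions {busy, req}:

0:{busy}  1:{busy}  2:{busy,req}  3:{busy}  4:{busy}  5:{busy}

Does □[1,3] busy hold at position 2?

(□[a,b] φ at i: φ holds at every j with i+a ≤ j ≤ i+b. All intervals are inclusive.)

Yes

Check busy at every j in [3,5]:
  j=3: true
  j=4: true
  j=5: true
All positions satisfy it → formula holds.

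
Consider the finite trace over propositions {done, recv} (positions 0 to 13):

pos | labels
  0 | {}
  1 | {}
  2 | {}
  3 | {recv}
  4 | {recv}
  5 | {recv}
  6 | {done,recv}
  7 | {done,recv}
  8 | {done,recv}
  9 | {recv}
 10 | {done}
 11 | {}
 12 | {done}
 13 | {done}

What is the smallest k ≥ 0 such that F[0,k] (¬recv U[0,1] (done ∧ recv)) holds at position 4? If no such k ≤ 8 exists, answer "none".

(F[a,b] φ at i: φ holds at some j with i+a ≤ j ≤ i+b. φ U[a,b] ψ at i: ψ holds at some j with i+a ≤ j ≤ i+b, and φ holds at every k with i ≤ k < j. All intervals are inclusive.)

Scan j = 4,5,… for (¬recv U[0,1] (done ∧ recv)):
  j=4: fails
  j=5: fails
  j=6: holds
First hit at j=6, so smallest k = 6-4 = 2.

2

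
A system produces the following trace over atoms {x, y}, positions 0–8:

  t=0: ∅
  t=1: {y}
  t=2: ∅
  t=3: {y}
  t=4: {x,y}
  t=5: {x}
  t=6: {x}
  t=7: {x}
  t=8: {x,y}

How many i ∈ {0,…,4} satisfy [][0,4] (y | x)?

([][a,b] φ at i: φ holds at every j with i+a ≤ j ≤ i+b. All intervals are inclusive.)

Evaluate at each i in [0,4]:
  i=0: ✗ (fails at j=0)
  i=1: ✗ (fails at j=2)
  i=2: ✗ (fails at j=2)
  i=3: ✓ (all of [3,7])
  i=4: ✓ (all of [4,8])
Positions where it holds: {3, 4} → 2.

2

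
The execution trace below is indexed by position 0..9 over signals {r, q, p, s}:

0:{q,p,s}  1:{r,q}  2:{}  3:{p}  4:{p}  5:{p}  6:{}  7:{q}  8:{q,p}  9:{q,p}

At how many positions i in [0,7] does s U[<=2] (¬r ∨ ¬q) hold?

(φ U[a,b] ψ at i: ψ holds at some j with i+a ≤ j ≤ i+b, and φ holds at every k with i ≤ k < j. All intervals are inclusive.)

7

Evaluate at each i in [0,7]:
  i=0: ✓ (rhs at j=0)
  i=1: ✗ (lhs fails at k=1 before rhs at j=2)
  i=2: ✓ (rhs at j=2)
  i=3: ✓ (rhs at j=3)
  i=4: ✓ (rhs at j=4)
  i=5: ✓ (rhs at j=5)
  i=6: ✓ (rhs at j=6)
  i=7: ✓ (rhs at j=7)
Positions where it holds: {0, 2, 3, 4, 5, 6, 7} → 7.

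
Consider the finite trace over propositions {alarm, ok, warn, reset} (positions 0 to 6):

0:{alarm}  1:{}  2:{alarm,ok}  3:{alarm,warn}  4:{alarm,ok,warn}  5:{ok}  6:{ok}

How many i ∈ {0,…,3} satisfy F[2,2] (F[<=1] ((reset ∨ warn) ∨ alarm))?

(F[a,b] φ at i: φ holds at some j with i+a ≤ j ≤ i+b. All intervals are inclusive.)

3

Evaluate at each i in [0,3]:
  i=0: ✓ (witness j=2)
  i=1: ✓ (witness j=3)
  i=2: ✓ (witness j=4)
  i=3: ✗ (none in [5,5])
Positions where it holds: {0, 1, 2} → 3.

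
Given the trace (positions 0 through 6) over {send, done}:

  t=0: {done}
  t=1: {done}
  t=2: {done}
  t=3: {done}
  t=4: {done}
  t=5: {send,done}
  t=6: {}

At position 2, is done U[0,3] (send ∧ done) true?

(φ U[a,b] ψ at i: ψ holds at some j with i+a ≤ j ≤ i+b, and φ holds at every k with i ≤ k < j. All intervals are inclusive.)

Holds

Need some j in [2,5] with (send ∧ done), and done at every k in [2,j-1].
  j=2: (send ∧ done) false.
  j=3: (send ∧ done) false.
  j=4: (send ∧ done) false.
  j=5: (send ∧ done) holds; done holds at every k in [2,4] → satisfied.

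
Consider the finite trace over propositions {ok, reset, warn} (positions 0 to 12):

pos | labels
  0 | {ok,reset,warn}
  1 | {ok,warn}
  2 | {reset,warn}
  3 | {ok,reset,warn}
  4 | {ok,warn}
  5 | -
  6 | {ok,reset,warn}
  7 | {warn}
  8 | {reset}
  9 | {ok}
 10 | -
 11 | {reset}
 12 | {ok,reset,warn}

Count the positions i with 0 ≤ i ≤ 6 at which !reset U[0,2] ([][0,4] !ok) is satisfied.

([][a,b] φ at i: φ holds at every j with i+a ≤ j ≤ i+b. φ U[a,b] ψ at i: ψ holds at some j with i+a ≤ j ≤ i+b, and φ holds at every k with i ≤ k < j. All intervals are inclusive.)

0

Evaluate at each i in [0,6]:
  i=0: ✗ (no rhs in [0,2])
  i=1: ✗ (no rhs in [1,3])
  i=2: ✗ (no rhs in [2,4])
  i=3: ✗ (no rhs in [3,5])
  i=4: ✗ (no rhs in [4,6])
  i=5: ✗ (no rhs in [5,7])
  i=6: ✗ (no rhs in [6,8])
Positions where it holds: {} → 0.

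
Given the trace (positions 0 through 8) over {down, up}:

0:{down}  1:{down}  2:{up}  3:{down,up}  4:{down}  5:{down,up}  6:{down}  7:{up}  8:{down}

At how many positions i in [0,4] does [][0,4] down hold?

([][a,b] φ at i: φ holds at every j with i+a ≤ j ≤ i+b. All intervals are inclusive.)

Evaluate at each i in [0,4]:
  i=0: ✗ (fails at j=2)
  i=1: ✗ (fails at j=2)
  i=2: ✗ (fails at j=2)
  i=3: ✗ (fails at j=7)
  i=4: ✗ (fails at j=7)
Positions where it holds: {} → 0.

0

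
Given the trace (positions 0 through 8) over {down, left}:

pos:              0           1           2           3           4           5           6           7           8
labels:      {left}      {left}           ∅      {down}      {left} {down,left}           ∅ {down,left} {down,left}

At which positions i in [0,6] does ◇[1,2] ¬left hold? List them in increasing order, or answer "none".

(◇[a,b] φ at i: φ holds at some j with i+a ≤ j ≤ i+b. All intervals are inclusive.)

0, 1, 2, 4, 5

Evaluate at each i in [0,6]:
  i=0: ✓ (witness j=2)
  i=1: ✓ (witness j=2)
  i=2: ✓ (witness j=3)
  i=3: ✗ (none in [4,5])
  i=4: ✓ (witness j=6)
  i=5: ✓ (witness j=6)
  i=6: ✗ (none in [7,8])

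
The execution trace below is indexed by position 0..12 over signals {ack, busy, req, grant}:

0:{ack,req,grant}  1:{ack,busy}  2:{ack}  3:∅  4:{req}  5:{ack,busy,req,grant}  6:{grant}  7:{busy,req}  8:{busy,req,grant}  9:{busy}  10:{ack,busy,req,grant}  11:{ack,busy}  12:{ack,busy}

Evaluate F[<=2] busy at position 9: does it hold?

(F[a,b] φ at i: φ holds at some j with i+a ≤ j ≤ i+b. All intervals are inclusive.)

Check busy at each j in [9,11]:
  j=9: true
  j=10: true
  j=11: true
Found at j=9 → formula holds.

True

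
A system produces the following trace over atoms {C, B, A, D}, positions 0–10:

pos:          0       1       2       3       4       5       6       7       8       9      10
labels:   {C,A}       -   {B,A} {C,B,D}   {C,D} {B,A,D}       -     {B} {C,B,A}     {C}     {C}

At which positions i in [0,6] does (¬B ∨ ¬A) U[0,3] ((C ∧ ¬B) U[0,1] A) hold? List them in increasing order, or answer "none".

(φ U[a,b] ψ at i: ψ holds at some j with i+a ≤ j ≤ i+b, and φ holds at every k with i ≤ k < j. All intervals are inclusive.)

Evaluate at each i in [0,6]:
  i=0: ✓ (rhs at j=0)
  i=1: ✓ (rhs at j=2; lhs holds on [1,1])
  i=2: ✓ (rhs at j=2)
  i=3: ✓ (rhs at j=4; lhs holds on [3,3])
  i=4: ✓ (rhs at j=4)
  i=5: ✓ (rhs at j=5)
  i=6: ✓ (rhs at j=8; lhs holds on [6,7])

0, 1, 2, 3, 4, 5, 6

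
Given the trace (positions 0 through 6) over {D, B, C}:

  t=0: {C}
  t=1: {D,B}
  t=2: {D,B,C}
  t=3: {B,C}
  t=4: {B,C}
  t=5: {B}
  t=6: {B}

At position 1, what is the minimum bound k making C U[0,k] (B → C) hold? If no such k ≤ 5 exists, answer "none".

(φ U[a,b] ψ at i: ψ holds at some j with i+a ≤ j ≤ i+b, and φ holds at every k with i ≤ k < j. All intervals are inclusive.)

Need earliest j ≥ 1 with (B → C), and C at every k in [1,j-1].
  j=1: rhs fails.
  j=2: rhs holds but lhs fails at k=1.
  j=3: rhs holds but lhs fails at k=1.
  j=4: rhs holds but lhs fails at k=1.
  j=5: rhs fails.
  j=6: rhs fails.
No witness within the range → none.

none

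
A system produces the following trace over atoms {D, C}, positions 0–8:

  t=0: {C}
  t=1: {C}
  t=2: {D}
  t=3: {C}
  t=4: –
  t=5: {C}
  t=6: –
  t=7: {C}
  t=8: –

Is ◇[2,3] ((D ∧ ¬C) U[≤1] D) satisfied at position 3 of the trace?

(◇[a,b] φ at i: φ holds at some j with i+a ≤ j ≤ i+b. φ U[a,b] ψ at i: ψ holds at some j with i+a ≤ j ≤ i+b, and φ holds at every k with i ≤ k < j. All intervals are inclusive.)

No

Check ((D ∧ ¬C) U[≤1] D) at each j in [5,6]:
  j=5: fails
  j=6: fails
No position in the window satisfies it → formula fails.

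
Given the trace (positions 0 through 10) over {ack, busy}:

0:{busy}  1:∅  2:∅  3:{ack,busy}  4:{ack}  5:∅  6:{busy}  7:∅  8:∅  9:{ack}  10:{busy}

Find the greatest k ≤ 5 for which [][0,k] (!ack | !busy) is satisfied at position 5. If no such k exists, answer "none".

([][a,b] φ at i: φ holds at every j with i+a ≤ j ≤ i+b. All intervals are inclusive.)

(!ack | !busy) must hold from j=5 onward; find where it first fails.
  j=5: holds
  j=6: holds
  j=7: holds
  j=8: holds
  j=9: holds
  j=10: holds
Holds through j=10; largest k = 5.

5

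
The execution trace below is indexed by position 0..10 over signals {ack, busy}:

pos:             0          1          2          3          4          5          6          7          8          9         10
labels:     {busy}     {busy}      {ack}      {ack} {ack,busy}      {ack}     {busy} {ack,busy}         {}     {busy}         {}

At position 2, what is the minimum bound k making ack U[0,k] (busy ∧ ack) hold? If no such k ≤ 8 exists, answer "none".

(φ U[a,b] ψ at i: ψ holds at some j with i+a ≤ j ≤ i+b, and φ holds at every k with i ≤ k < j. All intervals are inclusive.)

2

Need earliest j ≥ 2 with (busy ∧ ack), and ack at every k in [2,j-1].
  j=2: rhs fails.
  j=3: rhs fails.
  j=4: rhs holds; lhs holds on [2,3]. k = 2.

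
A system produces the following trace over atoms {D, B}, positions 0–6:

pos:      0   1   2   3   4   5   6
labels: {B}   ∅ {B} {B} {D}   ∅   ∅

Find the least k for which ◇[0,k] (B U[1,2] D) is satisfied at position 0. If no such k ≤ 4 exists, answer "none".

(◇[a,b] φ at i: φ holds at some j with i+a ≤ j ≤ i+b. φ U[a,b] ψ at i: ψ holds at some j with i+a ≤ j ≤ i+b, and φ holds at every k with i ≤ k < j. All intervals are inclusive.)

2

Scan j = 0,1,… for (B U[1,2] D):
  j=0: fails
  j=1: fails
  j=2: holds
First hit at j=2, so smallest k = 2-0 = 2.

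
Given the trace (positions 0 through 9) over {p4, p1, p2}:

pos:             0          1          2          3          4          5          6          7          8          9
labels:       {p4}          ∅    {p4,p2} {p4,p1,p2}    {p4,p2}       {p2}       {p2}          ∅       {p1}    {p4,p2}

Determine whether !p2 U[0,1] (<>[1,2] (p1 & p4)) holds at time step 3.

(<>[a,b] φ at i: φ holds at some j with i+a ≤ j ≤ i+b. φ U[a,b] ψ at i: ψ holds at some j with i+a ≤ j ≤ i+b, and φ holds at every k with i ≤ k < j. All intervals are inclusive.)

Need some j in [3,4] with <>[1,2] (p1 & p4), and !p2 at every k in [3,j-1].
  j=3: <>[1,2] (p1 & p4) — fails (none in [4,5]).
  j=4: <>[1,2] (p1 & p4) — fails (none in [5,6]).
No j in the window works → until fails.

False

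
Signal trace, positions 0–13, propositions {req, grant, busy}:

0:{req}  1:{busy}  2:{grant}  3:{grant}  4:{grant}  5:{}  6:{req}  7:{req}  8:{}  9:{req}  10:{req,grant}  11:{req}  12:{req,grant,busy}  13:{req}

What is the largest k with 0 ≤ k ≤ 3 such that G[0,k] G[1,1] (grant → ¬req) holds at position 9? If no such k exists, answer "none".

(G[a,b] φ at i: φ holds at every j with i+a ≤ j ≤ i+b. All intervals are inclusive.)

none

G[1,1] (grant → ¬req) must hold from j=9 onward; find where it first fails.
  j=9: fails → no k works.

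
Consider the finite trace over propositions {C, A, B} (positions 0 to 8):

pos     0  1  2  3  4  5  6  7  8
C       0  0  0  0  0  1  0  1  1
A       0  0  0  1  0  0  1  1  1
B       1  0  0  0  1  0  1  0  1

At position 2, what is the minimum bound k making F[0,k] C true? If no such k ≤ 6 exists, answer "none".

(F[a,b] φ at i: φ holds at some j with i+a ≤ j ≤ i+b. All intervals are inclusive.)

Scan j = 2,3,… for C:
  j=2: fails
  j=3: fails
  j=4: fails
  j=5: holds
First hit at j=5, so smallest k = 5-2 = 3.

3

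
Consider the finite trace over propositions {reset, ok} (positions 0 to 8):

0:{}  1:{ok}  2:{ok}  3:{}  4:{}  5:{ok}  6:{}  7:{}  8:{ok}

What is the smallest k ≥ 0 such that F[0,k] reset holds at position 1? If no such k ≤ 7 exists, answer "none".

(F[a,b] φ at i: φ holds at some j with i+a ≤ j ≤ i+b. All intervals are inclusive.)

Scan j = 1,2,… for reset:
  j=1: fails
  j=2: fails
  j=3: fails
  j=4: fails
  j=5: fails
  j=6: fails
  j=7: fails
  j=8: fails
No j in [1,8] satisfies it → none.

none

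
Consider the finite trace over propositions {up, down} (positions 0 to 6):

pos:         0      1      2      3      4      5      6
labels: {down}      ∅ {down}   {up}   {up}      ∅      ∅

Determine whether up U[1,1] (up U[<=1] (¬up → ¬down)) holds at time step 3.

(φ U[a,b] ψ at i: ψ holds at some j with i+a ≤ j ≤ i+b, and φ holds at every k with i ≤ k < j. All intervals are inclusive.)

Holds

Need some j in [4,4] with (up U[<=1] (¬up → ¬down)), and up at every k in [3,j-1].
  j=4: (up U[<=1] (¬up → ¬down)) holds; up holds at every k in [3,3] → satisfied.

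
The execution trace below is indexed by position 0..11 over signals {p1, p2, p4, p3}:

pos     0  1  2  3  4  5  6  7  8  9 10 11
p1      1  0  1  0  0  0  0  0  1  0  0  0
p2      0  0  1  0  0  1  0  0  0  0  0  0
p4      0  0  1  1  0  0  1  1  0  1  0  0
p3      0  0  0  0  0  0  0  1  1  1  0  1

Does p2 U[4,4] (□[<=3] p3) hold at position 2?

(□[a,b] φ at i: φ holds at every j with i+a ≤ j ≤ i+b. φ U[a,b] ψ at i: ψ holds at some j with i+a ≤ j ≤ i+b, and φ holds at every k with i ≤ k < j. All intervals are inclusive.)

False

Need some j in [6,6] with □[<=3] p3, and p2 at every k in [2,j-1].
  j=6: □[<=3] p3 — fails at 6.
No j in the window works → until fails.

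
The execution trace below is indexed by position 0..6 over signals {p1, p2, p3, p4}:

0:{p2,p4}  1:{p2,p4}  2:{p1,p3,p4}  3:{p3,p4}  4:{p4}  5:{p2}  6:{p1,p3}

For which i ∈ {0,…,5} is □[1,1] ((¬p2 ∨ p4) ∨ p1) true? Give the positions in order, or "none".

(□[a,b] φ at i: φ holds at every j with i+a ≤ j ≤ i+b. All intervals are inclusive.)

Evaluate at each i in [0,5]:
  i=0: ✓ (all of [1,1])
  i=1: ✓ (all of [2,2])
  i=2: ✓ (all of [3,3])
  i=3: ✓ (all of [4,4])
  i=4: ✗ (fails at j=5)
  i=5: ✓ (all of [6,6])

0, 1, 2, 3, 5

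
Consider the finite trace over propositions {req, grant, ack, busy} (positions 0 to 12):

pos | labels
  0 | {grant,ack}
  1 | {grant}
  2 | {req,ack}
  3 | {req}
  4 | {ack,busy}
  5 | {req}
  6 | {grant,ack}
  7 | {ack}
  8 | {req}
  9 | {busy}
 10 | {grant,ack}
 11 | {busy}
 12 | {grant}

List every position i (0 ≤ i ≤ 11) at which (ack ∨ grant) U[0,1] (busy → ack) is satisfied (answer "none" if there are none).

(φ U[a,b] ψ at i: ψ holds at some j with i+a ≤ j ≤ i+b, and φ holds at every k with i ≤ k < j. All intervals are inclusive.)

Evaluate at each i in [0,11]:
  i=0: ✓ (rhs at j=0)
  i=1: ✓ (rhs at j=1)
  i=2: ✓ (rhs at j=2)
  i=3: ✓ (rhs at j=3)
  i=4: ✓ (rhs at j=4)
  i=5: ✓ (rhs at j=5)
  i=6: ✓ (rhs at j=6)
  i=7: ✓ (rhs at j=7)
  i=8: ✓ (rhs at j=8)
  i=9: ✗ (lhs fails at k=9 before rhs at j=10)
  i=10: ✓ (rhs at j=10)
  i=11: ✗ (lhs fails at k=11 before rhs at j=12)

0, 1, 2, 3, 4, 5, 6, 7, 8, 10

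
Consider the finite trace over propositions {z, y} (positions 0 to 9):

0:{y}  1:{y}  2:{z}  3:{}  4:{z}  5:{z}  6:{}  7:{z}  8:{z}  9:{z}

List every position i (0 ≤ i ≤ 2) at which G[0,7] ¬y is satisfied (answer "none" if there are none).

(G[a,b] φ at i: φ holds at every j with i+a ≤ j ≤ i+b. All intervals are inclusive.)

Evaluate at each i in [0,2]:
  i=0: ✗ (fails at j=0)
  i=1: ✗ (fails at j=1)
  i=2: ✓ (all of [2,9])

2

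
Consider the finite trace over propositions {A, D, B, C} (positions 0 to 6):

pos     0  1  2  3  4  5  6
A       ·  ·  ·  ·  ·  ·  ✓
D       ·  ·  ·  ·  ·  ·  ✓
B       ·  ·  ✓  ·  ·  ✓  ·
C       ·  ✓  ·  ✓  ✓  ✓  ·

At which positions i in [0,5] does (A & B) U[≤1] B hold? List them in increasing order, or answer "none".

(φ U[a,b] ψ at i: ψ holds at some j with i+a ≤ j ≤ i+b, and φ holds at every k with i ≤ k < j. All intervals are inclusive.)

2, 5

Evaluate at each i in [0,5]:
  i=0: ✗ (no rhs in [0,1])
  i=1: ✗ (lhs fails at k=1 before rhs at j=2)
  i=2: ✓ (rhs at j=2)
  i=3: ✗ (no rhs in [3,4])
  i=4: ✗ (lhs fails at k=4 before rhs at j=5)
  i=5: ✓ (rhs at j=5)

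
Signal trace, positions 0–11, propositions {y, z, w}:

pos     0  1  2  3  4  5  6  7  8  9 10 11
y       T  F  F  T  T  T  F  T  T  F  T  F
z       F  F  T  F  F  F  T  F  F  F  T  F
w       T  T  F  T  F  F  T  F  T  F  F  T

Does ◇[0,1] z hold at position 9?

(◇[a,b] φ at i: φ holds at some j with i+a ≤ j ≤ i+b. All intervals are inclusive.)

Check z at each j in [9,10]:
  j=9: false
  j=10: true
Found at j=10 → formula holds.

Holds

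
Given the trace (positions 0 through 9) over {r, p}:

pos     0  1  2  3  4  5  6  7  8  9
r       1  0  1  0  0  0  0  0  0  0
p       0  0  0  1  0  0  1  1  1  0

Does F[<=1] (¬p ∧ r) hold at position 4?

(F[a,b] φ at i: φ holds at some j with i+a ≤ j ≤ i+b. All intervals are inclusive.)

Check (¬p ∧ r) at each j in [4,5]:
  j=4: false
  j=5: false
No position in the window satisfies it → formula fails.

False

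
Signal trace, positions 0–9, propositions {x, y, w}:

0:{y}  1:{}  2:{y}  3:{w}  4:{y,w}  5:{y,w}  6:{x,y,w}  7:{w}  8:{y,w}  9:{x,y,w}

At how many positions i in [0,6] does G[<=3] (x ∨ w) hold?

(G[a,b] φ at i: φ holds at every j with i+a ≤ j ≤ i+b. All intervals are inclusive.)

Evaluate at each i in [0,6]:
  i=0: ✗ (fails at j=0)
  i=1: ✗ (fails at j=1)
  i=2: ✗ (fails at j=2)
  i=3: ✓ (all of [3,6])
  i=4: ✓ (all of [4,7])
  i=5: ✓ (all of [5,8])
  i=6: ✓ (all of [6,9])
Positions where it holds: {3, 4, 5, 6} → 4.

4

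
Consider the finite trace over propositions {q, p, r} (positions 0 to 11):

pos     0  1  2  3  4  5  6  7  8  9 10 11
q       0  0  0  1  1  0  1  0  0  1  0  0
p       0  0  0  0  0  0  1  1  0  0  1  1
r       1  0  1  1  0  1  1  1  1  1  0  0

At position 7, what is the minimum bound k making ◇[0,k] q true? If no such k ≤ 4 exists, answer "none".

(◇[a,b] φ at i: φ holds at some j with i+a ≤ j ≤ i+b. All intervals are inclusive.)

Scan j = 7,8,… for q:
  j=7: fails
  j=8: fails
  j=9: holds
First hit at j=9, so smallest k = 9-7 = 2.

2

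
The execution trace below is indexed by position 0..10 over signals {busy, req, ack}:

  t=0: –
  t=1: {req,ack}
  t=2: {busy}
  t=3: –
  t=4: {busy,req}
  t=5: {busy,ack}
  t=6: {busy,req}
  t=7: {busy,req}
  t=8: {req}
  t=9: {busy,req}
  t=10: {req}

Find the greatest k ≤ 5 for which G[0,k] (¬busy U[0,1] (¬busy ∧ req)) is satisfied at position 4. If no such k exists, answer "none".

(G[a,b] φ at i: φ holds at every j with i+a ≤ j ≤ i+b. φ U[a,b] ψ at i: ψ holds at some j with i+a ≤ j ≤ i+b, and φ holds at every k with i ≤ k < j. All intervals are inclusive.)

(¬busy U[0,1] (¬busy ∧ req)) must hold from j=4 onward; find where it first fails.
  j=4: fails → no k works.

none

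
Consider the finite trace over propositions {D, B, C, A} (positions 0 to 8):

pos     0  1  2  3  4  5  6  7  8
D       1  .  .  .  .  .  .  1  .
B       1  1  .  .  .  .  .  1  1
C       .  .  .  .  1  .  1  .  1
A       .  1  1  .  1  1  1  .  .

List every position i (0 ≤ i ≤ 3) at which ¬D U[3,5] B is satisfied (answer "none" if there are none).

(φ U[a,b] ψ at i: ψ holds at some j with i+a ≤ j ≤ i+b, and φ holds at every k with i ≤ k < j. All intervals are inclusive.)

2, 3

Evaluate at each i in [0,3]:
  i=0: ✗ (no rhs in [3,5])
  i=1: ✗ (no rhs in [4,6])
  i=2: ✓ (rhs at j=7; lhs holds on [2,6])
  i=3: ✓ (rhs at j=7; lhs holds on [3,6])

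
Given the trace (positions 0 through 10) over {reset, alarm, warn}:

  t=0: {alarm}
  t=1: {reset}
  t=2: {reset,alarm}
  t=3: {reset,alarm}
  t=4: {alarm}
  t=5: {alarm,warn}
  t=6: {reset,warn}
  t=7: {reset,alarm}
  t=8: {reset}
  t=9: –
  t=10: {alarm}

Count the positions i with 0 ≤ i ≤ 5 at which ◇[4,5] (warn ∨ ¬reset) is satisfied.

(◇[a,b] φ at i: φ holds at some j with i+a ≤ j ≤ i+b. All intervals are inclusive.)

Evaluate at each i in [0,5]:
  i=0: ✓ (witness j=4)
  i=1: ✓ (witness j=5)
  i=2: ✓ (witness j=6)
  i=3: ✗ (none in [7,8])
  i=4: ✓ (witness j=9)
  i=5: ✓ (witness j=9)
Positions where it holds: {0, 1, 2, 4, 5} → 5.

5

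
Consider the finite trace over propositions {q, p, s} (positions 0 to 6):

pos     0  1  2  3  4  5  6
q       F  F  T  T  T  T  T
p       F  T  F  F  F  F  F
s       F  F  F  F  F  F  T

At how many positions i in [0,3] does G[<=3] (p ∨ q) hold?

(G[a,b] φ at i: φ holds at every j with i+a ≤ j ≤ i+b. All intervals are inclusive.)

Evaluate at each i in [0,3]:
  i=0: ✗ (fails at j=0)
  i=1: ✓ (all of [1,4])
  i=2: ✓ (all of [2,5])
  i=3: ✓ (all of [3,6])
Positions where it holds: {1, 2, 3} → 3.

3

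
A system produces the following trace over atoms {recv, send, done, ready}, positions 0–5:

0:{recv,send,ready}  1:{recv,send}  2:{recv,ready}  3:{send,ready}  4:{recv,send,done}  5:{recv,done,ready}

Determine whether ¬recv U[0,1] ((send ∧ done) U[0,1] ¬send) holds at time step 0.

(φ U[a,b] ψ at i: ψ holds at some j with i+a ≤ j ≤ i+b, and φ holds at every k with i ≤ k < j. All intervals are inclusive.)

Need some j in [0,1] with ((send ∧ done) U[0,1] ¬send), and ¬recv at every k in [0,j-1].
  j=0: ((send ∧ done) U[0,1] ¬send) — fails.
  j=1: ((send ∧ done) U[0,1] ¬send) — fails.
No j in the window works → until fails.

False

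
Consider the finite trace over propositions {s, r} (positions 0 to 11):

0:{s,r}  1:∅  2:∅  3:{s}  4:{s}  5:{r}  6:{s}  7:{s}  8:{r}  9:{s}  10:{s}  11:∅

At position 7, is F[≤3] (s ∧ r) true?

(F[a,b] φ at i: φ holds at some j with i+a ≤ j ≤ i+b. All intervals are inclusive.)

Check (s ∧ r) at each j in [7,10]:
  j=7: false
  j=8: false
  j=9: false
  j=10: false
No position in the window satisfies it → formula fails.

No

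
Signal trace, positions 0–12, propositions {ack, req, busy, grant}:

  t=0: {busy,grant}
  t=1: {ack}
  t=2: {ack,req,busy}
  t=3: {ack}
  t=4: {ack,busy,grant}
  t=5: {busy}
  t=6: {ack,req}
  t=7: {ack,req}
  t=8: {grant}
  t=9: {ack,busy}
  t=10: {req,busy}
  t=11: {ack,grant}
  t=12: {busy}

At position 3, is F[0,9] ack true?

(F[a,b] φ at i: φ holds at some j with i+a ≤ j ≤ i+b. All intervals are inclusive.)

True

Check ack at each j in [3,12]:
  j=3: true
  j=4: true
  j=5: false
  j=6: true
  j=7: true
  j=8: false
  j=9: true
  j=10: false
  j=11: true
  j=12: false
Found at j=3 → formula holds.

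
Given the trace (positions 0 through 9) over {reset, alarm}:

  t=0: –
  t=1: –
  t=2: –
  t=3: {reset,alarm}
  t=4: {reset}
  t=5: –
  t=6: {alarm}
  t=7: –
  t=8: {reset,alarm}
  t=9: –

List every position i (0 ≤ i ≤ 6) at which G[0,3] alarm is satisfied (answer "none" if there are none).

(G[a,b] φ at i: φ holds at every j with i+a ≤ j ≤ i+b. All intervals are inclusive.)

Evaluate at each i in [0,6]:
  i=0: ✗ (fails at j=0)
  i=1: ✗ (fails at j=1)
  i=2: ✗ (fails at j=2)
  i=3: ✗ (fails at j=4)
  i=4: ✗ (fails at j=4)
  i=5: ✗ (fails at j=5)
  i=6: ✗ (fails at j=7)

none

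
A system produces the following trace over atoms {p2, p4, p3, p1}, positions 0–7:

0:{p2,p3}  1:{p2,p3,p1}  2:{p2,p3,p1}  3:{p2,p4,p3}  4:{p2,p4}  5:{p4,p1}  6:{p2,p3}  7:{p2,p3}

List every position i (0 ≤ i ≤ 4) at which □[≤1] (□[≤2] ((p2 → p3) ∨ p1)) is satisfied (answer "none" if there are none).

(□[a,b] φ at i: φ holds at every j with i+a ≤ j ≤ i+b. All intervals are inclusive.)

Evaluate at each i in [0,4]:
  i=0: ✓ (all of [0,1])
  i=1: ✗ (fails at j=2)
  i=2: ✗ (fails at j=2)
  i=3: ✗ (fails at j=3)
  i=4: ✗ (fails at j=4)

0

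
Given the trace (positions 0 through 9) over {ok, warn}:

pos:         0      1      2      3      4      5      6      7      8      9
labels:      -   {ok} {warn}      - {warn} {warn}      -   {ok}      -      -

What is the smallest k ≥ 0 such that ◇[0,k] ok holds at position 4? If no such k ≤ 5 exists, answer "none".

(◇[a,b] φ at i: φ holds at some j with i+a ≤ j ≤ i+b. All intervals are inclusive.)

Scan j = 4,5,… for ok:
  j=4: fails
  j=5: fails
  j=6: fails
  j=7: holds
First hit at j=7, so smallest k = 7-4 = 3.

3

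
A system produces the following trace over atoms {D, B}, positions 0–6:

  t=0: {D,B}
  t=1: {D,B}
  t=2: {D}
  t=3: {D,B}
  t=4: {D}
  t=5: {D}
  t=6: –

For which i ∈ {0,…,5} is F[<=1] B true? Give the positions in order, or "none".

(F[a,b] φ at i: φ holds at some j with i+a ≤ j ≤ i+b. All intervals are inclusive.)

Evaluate at each i in [0,5]:
  i=0: ✓ (witness j=0)
  i=1: ✓ (witness j=1)
  i=2: ✓ (witness j=3)
  i=3: ✓ (witness j=3)
  i=4: ✗ (none in [4,5])
  i=5: ✗ (none in [5,6])

0, 1, 2, 3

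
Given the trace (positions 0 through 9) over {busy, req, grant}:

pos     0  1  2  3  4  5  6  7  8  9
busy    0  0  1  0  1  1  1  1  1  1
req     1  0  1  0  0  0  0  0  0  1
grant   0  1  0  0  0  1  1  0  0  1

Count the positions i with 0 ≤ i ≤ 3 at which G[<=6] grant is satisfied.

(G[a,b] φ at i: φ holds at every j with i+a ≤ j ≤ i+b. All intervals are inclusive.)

0

Evaluate at each i in [0,3]:
  i=0: ✗ (fails at j=0)
  i=1: ✗ (fails at j=2)
  i=2: ✗ (fails at j=2)
  i=3: ✗ (fails at j=3)
Positions where it holds: {} → 0.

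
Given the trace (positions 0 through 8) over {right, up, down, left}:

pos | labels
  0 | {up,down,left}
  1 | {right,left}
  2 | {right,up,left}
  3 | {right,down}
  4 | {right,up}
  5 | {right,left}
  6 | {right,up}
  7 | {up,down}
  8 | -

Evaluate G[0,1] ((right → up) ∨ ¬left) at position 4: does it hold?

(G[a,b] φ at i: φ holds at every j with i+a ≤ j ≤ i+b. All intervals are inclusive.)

Check ((right → up) ∨ ¬left) at every j in [4,5]:
  j=4: true
  j=5: false
Fails at j=5 → formula fails.

No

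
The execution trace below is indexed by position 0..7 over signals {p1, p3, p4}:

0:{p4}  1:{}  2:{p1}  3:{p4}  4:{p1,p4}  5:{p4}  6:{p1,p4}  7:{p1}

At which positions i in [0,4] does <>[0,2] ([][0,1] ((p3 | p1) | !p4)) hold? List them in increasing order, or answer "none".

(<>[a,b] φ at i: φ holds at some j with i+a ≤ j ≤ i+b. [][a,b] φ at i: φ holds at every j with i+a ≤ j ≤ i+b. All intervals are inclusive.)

0, 1, 4

Evaluate at each i in [0,4]:
  i=0: ✓ (witness j=1)
  i=1: ✓ (witness j=1)
  i=2: ✗ (none in [2,4])
  i=3: ✗ (none in [3,5])
  i=4: ✓ (witness j=6)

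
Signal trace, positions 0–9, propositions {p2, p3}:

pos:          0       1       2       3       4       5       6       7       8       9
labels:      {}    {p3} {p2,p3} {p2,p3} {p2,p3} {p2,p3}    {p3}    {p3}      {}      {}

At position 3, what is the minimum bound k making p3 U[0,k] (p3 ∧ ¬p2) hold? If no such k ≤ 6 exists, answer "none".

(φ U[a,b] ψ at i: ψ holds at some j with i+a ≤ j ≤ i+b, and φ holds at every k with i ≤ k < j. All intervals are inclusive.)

Need earliest j ≥ 3 with (p3 ∧ ¬p2), and p3 at every k in [3,j-1].
  j=3: rhs fails.
  j=4: rhs fails.
  j=5: rhs fails.
  j=6: rhs holds; lhs holds on [3,5]. k = 3.

3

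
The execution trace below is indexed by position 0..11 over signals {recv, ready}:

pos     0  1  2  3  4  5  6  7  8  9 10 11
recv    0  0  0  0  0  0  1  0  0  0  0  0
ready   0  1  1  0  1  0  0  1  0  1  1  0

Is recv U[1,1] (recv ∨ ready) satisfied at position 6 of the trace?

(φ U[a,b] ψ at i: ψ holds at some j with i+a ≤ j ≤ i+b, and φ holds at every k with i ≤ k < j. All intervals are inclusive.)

Need some j in [7,7] with (recv ∨ ready), and recv at every k in [6,j-1].
  j=7: (recv ∨ ready) holds; recv holds at every k in [6,6] → satisfied.

Yes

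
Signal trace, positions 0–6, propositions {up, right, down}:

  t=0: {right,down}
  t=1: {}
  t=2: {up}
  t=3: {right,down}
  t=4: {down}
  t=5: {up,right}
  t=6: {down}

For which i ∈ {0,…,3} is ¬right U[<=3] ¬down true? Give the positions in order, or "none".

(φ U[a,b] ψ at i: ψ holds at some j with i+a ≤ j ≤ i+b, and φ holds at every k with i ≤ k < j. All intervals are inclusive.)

Evaluate at each i in [0,3]:
  i=0: ✗ (lhs fails at k=0 before rhs at j=1)
  i=1: ✓ (rhs at j=1)
  i=2: ✓ (rhs at j=2)
  i=3: ✗ (lhs fails at k=3 before rhs at j=5)

1, 2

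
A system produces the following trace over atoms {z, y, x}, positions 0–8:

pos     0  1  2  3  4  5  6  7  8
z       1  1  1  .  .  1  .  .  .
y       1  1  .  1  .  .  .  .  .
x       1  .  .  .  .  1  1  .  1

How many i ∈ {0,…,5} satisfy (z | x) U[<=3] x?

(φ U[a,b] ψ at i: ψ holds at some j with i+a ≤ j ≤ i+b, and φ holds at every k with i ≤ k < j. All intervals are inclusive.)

Evaluate at each i in [0,5]:
  i=0: ✓ (rhs at j=0)
  i=1: ✗ (no rhs in [1,4])
  i=2: ✗ (lhs fails at k=3 before rhs at j=5)
  i=3: ✗ (lhs fails at k=3 before rhs at j=5)
  i=4: ✗ (lhs fails at k=4 before rhs at j=5)
  i=5: ✓ (rhs at j=5)
Positions where it holds: {0, 5} → 2.

2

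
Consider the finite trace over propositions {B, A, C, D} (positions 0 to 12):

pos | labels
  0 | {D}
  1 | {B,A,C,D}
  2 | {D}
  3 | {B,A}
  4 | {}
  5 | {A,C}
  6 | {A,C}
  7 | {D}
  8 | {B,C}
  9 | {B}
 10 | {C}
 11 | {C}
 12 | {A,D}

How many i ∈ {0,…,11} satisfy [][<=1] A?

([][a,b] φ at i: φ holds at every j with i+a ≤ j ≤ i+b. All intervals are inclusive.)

1

Evaluate at each i in [0,11]:
  i=0: ✗ (fails at j=0)
  i=1: ✗ (fails at j=2)
  i=2: ✗ (fails at j=2)
  i=3: ✗ (fails at j=4)
  i=4: ✗ (fails at j=4)
  i=5: ✓ (all of [5,6])
  i=6: ✗ (fails at j=7)
  i=7: ✗ (fails at j=7)
  i=8: ✗ (fails at j=8)
  i=9: ✗ (fails at j=9)
  i=10: ✗ (fails at j=10)
  i=11: ✗ (fails at j=11)
Positions where it holds: {5} → 1.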